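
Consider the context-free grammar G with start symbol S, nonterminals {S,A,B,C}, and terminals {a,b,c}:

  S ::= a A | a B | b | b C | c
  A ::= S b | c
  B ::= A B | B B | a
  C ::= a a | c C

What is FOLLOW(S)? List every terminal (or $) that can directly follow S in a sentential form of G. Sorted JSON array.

FIRST iteration:
iter 1:
  A via A→c: +{c}
  B via B→A B: +{c}
  B via B→a: +{a}
  C via C→a a: +{a}
  C via C→c C: +{c}
  S via S→a A: +{a}
  S via S→b: +{b}
  S via S→c: +{c}
  FIRST(S)={a,b,c}  FIRST(A)={c}  FIRST(B)={a,c}  FIRST(C)={a,c}
iter 2:
  A via A→S b: +{a,b}
  B via B→A B: +{b}
  FIRST(S)={a,b,c}  FIRST(A)={a,b,c}  FIRST(B)={a,b,c}  FIRST(C)={a,c}
iter 3: — fixpoint
  FIRST(S)={a,b,c}  FIRST(A)={a,b,c}  FIRST(B)={a,b,c}  FIRST(C)={a,c}

FOLLOW iteration:
initialize: $ ∈ FOLLOW(S)
pass 1:
  A→S b: FOLLOW(S) ⊇ FIRST(b) = {b}; new: +{b}
  B→A B: FOLLOW(A) ⊇ FIRST(B) = {a,b,c}; new: +{a,b,c}
  B→B B: FOLLOW(B) ⊇ FIRST(B) = {a,b,c}; new: +{a,b,c}
  S→a A: FOLLOW(A) ⊇ FOLLOW(S) ⊇ {$,b}; new: +{$}
  S→a B: FOLLOW(B) ⊇ FOLLOW(S) ⊇ {$,b}; new: +{$}
  S→b C: FOLLOW(C) ⊇ FOLLOW(S) ⊇ {$,b}; new: +{$,b}
  S: {$,b}  A: {$,a,b,c}  B: {$,a,b,c}  C: {$,b}
pass 2: (no change)
  S: {$,b}  A: {$,a,b,c}  B: {$,a,b,c}  C: {$,b}

FOLLOW(S) = ["$", "b"]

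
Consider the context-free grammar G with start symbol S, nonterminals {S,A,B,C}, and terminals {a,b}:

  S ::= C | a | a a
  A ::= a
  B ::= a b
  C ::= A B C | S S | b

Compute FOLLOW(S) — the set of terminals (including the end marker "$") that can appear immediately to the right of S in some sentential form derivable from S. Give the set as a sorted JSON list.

FIRST iteration:
[1]
  A via A→a: +{a}
  B via B→a b: +{a}
  C via C→A B C: +{a}
  C via C→b: +{b}
  S via S→C: +{a,b}
  FIRST[S]={a,b}  FIRST[A]={a}  FIRST[B]={a}  FIRST[C]={a,b}
[2] (stable)
  FIRST[S]={a,b}  FIRST[A]={a}  FIRST[B]={a}  FIRST[C]={a,b}

FOLLOW sets:
initialize: $ ∈ FOLLOW(S)
iter 1:
  C→A B C: FOLLOW(A) ⊇ FIRST(B) = {a}; new: +{a}
  C→A B C: FOLLOW(B) ⊇ FIRST(C) = {a,b}; new: +{a,b}
  C→S S: FOLLOW(S) ⊇ FIRST(S) = {a,b}; new: +{a,b}
  S→C: FOLLOW(C) ⊇ FOLLOW(S) ⊇ {$,a,b}; new: +{$,a,b}
  FOLLOW[S]={$,a,b}  FOLLOW[A]={a}  FOLLOW[B]={a,b}  FOLLOW[C]={$,a,b}
iter 2: — fixpoint
  FOLLOW[S]={$,a,b}  FOLLOW[A]={a}  FOLLOW[B]={a,b}  FOLLOW[C]={$,a,b}

FOLLOW(S) = ["$", "a", "b"]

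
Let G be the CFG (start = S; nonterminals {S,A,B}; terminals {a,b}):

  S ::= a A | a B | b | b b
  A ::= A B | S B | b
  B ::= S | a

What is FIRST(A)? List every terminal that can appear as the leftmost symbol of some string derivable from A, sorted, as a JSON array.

FIRST sets, iterate to fixpoint:
[1]
  A via A→b: +{b}
  B via B→a: +{a}
  S via S→a A: +{a}
  S via S→b: +{b}
  S: {a,b}  A: {b}  B: {a}
[2]
  A via A→S B: +{a}
  B via B→S: +{b}
  S: {a,b}  A: {a,b}  B: {a,b}
[3] done
  S: {a,b}  A: {a,b}  B: {a,b}

FIRST(A) = ["a", "b"]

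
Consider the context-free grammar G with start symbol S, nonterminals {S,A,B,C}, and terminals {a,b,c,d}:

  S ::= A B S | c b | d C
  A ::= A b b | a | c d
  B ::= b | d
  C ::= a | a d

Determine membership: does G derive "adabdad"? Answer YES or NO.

Convert to CNF:
  S -> A X5 | T1 T0 | T2 C
  A -> A X4 | T1 T2 | a
  B -> b | d
  C -> T3 T2 | a
  T0 -> b
  T1 -> c
  T2 -> d
  T3 -> a
  X4 -> T0 T0
  X5 -> B S

CYK fill:
  T[0,0] 'a' = {A,C,T3}  orig:{A,C}
  T[1,1] 'd' = {B,T2}  orig:{B}
  T[2,2] 'a' = {A,C,T3}  orig:{A,C}
  T[3,3] 'b' = {B,T0}  orig:{B}
  T[4,4] 'd' = {B,T2}  orig:{B}
  T[5,5] 'a' = {A,C,T3}  orig:{A,C}
  T[6,6] 'd' = {B,T2}  orig:{B}
  T[0,1] 'ad' = {C}
  T[1,2] 'da' = {S}
  T[2,3] 'ab' = ∅
  T[3,4] 'bd' = ∅
  T[4,5] 'da' = {S}
  T[5,6] 'ad' = {C}
  T[0,2] 'ada' = ∅
  T[1,3] 'dab' = ∅
  T[2,4] 'abd' = ∅
  T[3,5] 'bda' = {X5}  orig:{}
  T[4,6] 'dad' = {S}
  T[0,3] 'adab' = ∅
  T[1,4] 'dabd' = ∅
  T[2,5] 'abda' = {S}
  T[3,6] 'bdad' = {X5}  orig:{}
  T[0,4] 'adabd' = ∅
  T[1,5] 'dabda' = {X5}  orig:{}
  T[2,6] 'abdad' = {S}
  T[0,5] 'adabda' = {S}
  T[1,6] 'dabdad' = {X5}  orig:{}
  T[0,6] 'adabdad' = {S}

S ∈ T[0,6] ⇒ YES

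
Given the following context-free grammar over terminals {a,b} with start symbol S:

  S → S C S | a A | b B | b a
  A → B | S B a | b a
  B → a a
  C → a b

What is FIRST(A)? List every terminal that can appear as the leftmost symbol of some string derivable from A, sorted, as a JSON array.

FIRST sets, iterate to fixpoint:
pass 1:
  A via A→b a: +{b}
  B via B→a a: +{a}
  C via C→a b: +{a}
  S via S→a A: +{a}
  S via S→b B: +{b}
  FIRST(S)={a,b}  FIRST(A)={b}  FIRST(B)={a}  FIRST(C)={a}
pass 2:
  A via A→B: +{a}
  FIRST(S)={a,b}  FIRST(A)={a,b}  FIRST(B)={a}  FIRST(C)={a}
pass 3: (no change)
  FIRST(S)={a,b}  FIRST(A)={a,b}  FIRST(B)={a}  FIRST(C)={a}

FIRST(A) = ["a", "b"]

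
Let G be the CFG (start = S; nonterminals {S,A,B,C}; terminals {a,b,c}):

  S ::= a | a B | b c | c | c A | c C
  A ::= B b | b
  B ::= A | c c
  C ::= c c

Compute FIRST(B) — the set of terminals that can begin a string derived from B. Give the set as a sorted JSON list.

Compute FIRST by fixpoint:
pass 1:
  A via A→b: +{b}
  B via B→A: +{b}
  B via B→c c: +{c}
  C via C→c c: +{c}
  S via S→a: +{a}
  S via S→b c: +{b}
  S via S→c: +{c}
  FIRST(S)={a,b,c}  FIRST(A)={b}  FIRST(B)={b,c}  FIRST(C)={c}
pass 2:
  A via A→B b: +{c}
  FIRST(S)={a,b,c}  FIRST(A)={b,c}  FIRST(B)={b,c}  FIRST(C)={c}
pass 3: (no change)
  FIRST(S)={a,b,c}  FIRST(A)={b,c}  FIRST(B)={b,c}  FIRST(C)={c}

FIRST(B) = ["b", "c"]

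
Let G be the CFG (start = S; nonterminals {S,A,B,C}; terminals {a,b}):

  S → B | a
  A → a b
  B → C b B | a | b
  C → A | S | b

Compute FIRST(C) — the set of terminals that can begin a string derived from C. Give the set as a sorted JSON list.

Compute FIRST by fixpoint:
[1]
  A via A→a b: +{a}
  B via B→a: +{a}
  B via B→b: +{b}
  C via C→A: +{a}
  C via C→b: +{b}
  S via S→B: +{a,b}
  FIRST(S)={a,b}  FIRST(A)={a}  FIRST(B)={a,b}  FIRST(C)={a,b}
[2] (stable)
  FIRST(S)={a,b}  FIRST(A)={a}  FIRST(B)={a,b}  FIRST(C)={a,b}

FIRST(C) = ["a", "b"]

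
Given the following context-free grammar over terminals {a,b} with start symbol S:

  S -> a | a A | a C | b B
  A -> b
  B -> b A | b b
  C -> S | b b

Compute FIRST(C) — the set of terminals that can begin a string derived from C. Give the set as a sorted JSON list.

FIRST iteration:
pass 1:
  A via A→b: +{b}
  B via B→b A: +{b}
  C via C→b b: +{b}
  S via S→a: +{a}
  S via S→b B: +{b}
  S: {a,b}  A: {b}  B: {b}  C: {b}
pass 2:
  C via C→S: +{a}
  S: {a,b}  A: {b}  B: {b}  C: {a,b}
pass 3: — fixpoint
  S: {a,b}  A: {b}  B: {b}  C: {a,b}

FIRST(C) = ["a", "b"]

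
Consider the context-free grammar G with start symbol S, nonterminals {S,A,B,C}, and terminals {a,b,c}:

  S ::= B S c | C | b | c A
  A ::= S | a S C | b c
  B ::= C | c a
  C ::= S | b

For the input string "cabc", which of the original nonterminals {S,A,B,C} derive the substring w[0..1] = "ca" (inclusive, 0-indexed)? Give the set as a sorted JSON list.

Convert to CNF:
  S -> B X7 | T0 A | b
  A -> B X3 | T0 A | T1 X4 | T2 T0 | b
  B -> B X5 | T0 A | T0 T1 | b
  C -> B X6 | T0 A | b
  T0 -> c
  T1 -> a
  T2 -> b
  X3 -> S T0
  X4 -> S C
  X5 -> S T0
  X6 -> S T0
  X7 -> S T0

CYK table (by increasing span) — only the sub-triangle for w[0..1]:
  T[0,0] 'c' = {T0}  orig:{}
  T[1,1] 'a' = {T1}  orig:{}
  T[0,1] 'ca' = {B}

Original NTs in T[0,1] deriving "ca": ["B"]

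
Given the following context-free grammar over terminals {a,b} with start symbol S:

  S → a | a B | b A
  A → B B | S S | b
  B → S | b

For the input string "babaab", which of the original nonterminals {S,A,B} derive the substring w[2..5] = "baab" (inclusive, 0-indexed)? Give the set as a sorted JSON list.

Convert to CNF:
  S -> T0 B | T1 A | a
  A -> B B | S S | b
  B -> T0 B | T1 A | a | b
  T0 -> a
  T1 -> b

CYK fill (cells [i..j] with 2 ≤ i ≤ j ≤ 5 only):
  T[2,2] 'b' = {A,B,T1}  orig:{A,B}
  T[3,3] 'a' = {B,S,T0}  orig:{B,S}
  T[4,4] 'a' = {B,S,T0}  orig:{B,S}
  T[5,5] 'b' = {A,B,T1}  orig:{A,B}
  T[2,3] 'ba' = {A}
  T[3,4] 'aa' = {A,B,S}
  T[4,5] 'ab' = {A,B,S}
  T[2,4] 'baa' = {A,B,S}
  T[3,5] 'aab' = {A,B,S}
  T[2,5] 'baab' = {A,B,S}

Original NTs in T[2,5] deriving "baab": ["A", "B", "S"]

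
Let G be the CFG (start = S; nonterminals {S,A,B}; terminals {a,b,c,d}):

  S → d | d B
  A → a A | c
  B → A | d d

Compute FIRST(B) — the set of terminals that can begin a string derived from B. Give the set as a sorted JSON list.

FIRST iteration:
[1]
  A via A→a A: +{a}
  A via A→c: +{c}
  B via B→A: +{a,c}
  B via B→d d: +{d}
  S via S→d: +{d}
  S: {d}  A: {a,c}  B: {a,c,d}
[2] (no change)
  S: {d}  A: {a,c}  B: {a,c,d}

FIRST(B) = ["a", "c", "d"]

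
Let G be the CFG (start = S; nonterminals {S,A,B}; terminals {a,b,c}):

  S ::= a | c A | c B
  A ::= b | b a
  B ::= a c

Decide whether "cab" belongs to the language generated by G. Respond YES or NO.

CNF form of G:
  S -> T2 A | T2 B | a
  A -> T0 T1 | b
  B -> T1 T2
  T0 -> b
  T1 -> a
  T2 -> c

Fill CYK table bottom-up:
  T[0,0] 'c' = {T2}  orig:{}
  T[1,1] 'a' = {S,T1}  orig:{S}
  T[2,2] 'b' = {A,T0}  orig:{A}
  T[0,1] 'ca' = ∅
  T[1,2] 'ab' = ∅
  T[0,2] 'cab' = ∅

S ∉ T[0,2] ⇒ NO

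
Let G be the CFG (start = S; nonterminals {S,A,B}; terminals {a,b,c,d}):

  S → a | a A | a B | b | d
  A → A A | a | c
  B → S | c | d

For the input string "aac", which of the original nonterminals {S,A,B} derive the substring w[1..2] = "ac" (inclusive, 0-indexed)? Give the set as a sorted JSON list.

Convert to CNF:
  S -> T0 A | T0 B | a | b | d
  A -> A A | a | c
  B -> T0 A | T0 B | a | b | c | d
  T0 -> a

Fill CYK table bottom-up — only the sub-triangle for w[1..2]:
  cell(1,1) a: {A,B,S,T0}  orig:{A,B,S}
  cell(2,2) c: {A,B}
  cell(1,2) ac: {A,B,S}

Original NTs in T[1,2] deriving "ac": ["A", "B", "S"]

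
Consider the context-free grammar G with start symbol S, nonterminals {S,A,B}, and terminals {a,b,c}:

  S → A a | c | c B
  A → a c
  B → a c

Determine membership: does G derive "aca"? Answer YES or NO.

CNF form of G:
  S -> A T0 | T1 B | c
  A -> T0 T1
  B -> T0 T1
  T0 -> a
  T1 -> c

Fill CYK table bottom-up:
  T[0,0] 'a' = {T0}  orig:{}
  T[1,1] 'c' = {S,T1}  orig:{S}
  T[2,2] 'a' = {T0}  orig:{}
  T[0,1] 'ac' = {A,B}
  T[1,2] 'ca' = ∅
  T[0,2] 'aca' = {S}

S ∈ T[0,2] ⇒ YES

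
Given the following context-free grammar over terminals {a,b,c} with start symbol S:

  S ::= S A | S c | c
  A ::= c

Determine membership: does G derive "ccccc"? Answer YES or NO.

Convert to CNF:
  S -> S A | S T0 | c
  A -> c
  T0 -> c

CYK fill:
  [0..0]={A,S,T0}  "c"  orig:{A,S}
  [1..1]={A,S,T0}  "c"  orig:{A,S}
  [2..2]={A,S,T0}  "c"  orig:{A,S}
  [3..3]={A,S,T0}  "c"  orig:{A,S}
  [4..4]={A,S,T0}  "c"  orig:{A,S}
  [0..1]={S}  "cc"
  [1..2]={S}  "cc"
  [2..3]={S}  "cc"
  [3..4]={S}  "cc"
  [0..2]={S}  "ccc"
  [1..3]={S}  "ccc"
  [2..4]={S}  "ccc"
  [0..3]={S}  "cccc"
  [1..4]={S}  "cccc"
  [0..4]={S}  "ccccc"

S ∈ T[0,4] ⇒ YES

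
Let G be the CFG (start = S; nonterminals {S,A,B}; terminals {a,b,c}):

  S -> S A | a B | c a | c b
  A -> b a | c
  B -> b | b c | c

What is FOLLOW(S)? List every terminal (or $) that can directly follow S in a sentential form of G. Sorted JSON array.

FIRST sets, iterate to fixpoint:
[1]
  A via A→b a: +{b}
  A via A→c: +{c}
  B via B→b: +{b}
  B via B→c: +{c}
  S via S→a B: +{a}
  S via S→c a: +{c}
  FIRST(S)={a,c}  FIRST(A)={b,c}  FIRST(B)={b,c}
[2] — fixpoint
  FIRST(S)={a,c}  FIRST(A)={b,c}  FIRST(B)={b,c}

FOLLOW sets:
seed FOLLOW(S) with $
round 1:
  S→S A: FOLLOW(S) ⊇ FIRST(A) = {b,c}; new: +{b,c}
  S→S A: FOLLOW(A) ⊇ FOLLOW(S) ⊇ {$,b,c}; new: +{$,b,c}
  S→a B: FOLLOW(B) ⊇ FOLLOW(S) ⊇ {$,b,c}; new: +{$,b,c}
  FOLLOW(S)={$,b,c}  FOLLOW(A)={$,b,c}  FOLLOW(B)={$,b,c}
round 2: — fixpoint
  FOLLOW(S)={$,b,c}  FOLLOW(A)={$,b,c}  FOLLOW(B)={$,b,c}

FOLLOW(S) = ["$", "b", "c"]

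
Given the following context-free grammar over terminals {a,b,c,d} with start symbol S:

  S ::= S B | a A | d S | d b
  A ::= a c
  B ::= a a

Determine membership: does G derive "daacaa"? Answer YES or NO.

Convert to CNF:
  S -> S B | T0 A | T2 S | T2 T3
  A -> T0 T1
  B -> T0 T0
  T0 -> a
  T1 -> c
  T2 -> d
  T3 -> b

CYK table (by increasing span):
  [0..0]={T2}  "d"  orig:{}
  [1..1]={T0}  "a"  orig:{}
  [2..2]={T0}  "a"  orig:{}
  [3..3]={T1}  "c"  orig:{}
  [4..4]={T0}  "a"  orig:{}
  [5..5]={T0}  "a"  orig:{}
  [0..1]=∅  "da"
  [1..2]={B}  "aa"
  [2..3]={A}  "ac"
  [3..4]=∅  "ca"
  [4..5]={B}  "aa"
  [0..2]=∅  "daa"
  [1..3]={S}  "aac"
  [2..4]=∅  "aca"
  [3..5]=∅  "caa"
  [0..3]={S}  "daac"
  [1..4]=∅  "aaca"
  [2..5]=∅  "acaa"
  [0..4]=∅  "daaca"
  [1..5]={S}  "aacaa"
  [0..5]={S}  "daacaa"

S ∈ T[0,5] ⇒ YES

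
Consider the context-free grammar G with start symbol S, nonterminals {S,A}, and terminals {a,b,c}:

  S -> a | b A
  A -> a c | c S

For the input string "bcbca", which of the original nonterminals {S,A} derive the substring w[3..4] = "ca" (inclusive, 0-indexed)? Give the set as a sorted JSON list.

Convert to CNF:
  S -> T2 A | a
  A -> T0 T1 | T1 S
  T0 -> a
  T1 -> c
  T2 -> b

CYK fill, restricted to cells inside w[3..4]:
  [3..3]={T1}  "c"  orig:{}
  [4..4]={S,T0}  "a"  orig:{S}
  [3..4]={A}  "ca"

Original NTs in T[3,4] deriving "ca": ["A"]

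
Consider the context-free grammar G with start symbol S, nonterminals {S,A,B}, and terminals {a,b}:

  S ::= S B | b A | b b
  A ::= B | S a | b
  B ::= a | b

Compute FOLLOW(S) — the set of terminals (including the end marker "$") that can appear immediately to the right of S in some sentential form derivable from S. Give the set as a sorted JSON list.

FIRST iteration:
[1]
  A via A→b: +{b}
  B via B→a: +{a}
  B via B→b: +{b}
  S via S→b A: +{b}
  FIRST(S)={b}  FIRST(A)={b}  FIRST(B)={a,b}
[2]
  A via A→B: +{a}
  FIRST(S)={b}  FIRST(A)={a,b}  FIRST(B)={a,b}
[3] (no change)
  FIRST(S)={b}  FIRST(A)={a,b}  FIRST(B)={a,b}

FOLLOW iteration:
seed FOLLOW(S) with $
iter 1:
  A→S a: FOLLOW(S) ⊇ FIRST(a) = {a}; new: +{a}
  S→S B: FOLLOW(S) ⊇ FIRST(B) = {a,b}; new: +{b}
  S→S B: FOLLOW(B) ⊇ FOLLOW(S) ⊇ {$,a,b}; new: +{$,a,b}
  S→b A: FOLLOW(A) ⊇ FOLLOW(S) ⊇ {$,a,b}; new: +{$,a,b}
  S: {$,a,b}  A: {$,a,b}  B: {$,a,b}
iter 2: — fixpoint
  S: {$,a,b}  A: {$,a,b}  B: {$,a,b}

FOLLOW(S) = ["$", "a", "b"]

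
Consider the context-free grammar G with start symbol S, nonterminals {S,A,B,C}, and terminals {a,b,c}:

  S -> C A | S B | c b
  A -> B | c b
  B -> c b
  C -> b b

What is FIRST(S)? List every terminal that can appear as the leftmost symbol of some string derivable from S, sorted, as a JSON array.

Compute FIRST by fixpoint:
[1]
  A via A→c b: +{c}
  B via B→c b: +{c}
  C via C→b b: +{b}
  S via S→C A: +{b}
  S via S→c b: +{c}
  S: {b,c}  A: {c}  B: {c}  C: {b}
[2] — fixpoint
  S: {b,c}  A: {c}  B: {c}  C: {b}

FIRST(S) = ["b", "c"]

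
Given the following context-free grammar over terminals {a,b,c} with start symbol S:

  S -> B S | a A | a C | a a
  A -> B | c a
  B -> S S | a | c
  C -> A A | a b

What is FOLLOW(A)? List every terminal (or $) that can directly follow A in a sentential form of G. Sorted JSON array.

Compute FIRST by fixpoint:
pass 1:
  A via A→c a: +{c}
  B via B→a: +{a}
  B via B→c: +{c}
  C via C→A A: +{c}
  C via C→a b: +{a}
  S via S→B S: +{a,c}
  FIRST[S]={a,c}  FIRST[A]={c}  FIRST[B]={a,c}  FIRST[C]={a,c}
pass 2:
  A via A→B: +{a}
  FIRST[S]={a,c}  FIRST[A]={a,c}  FIRST[B]={a,c}  FIRST[C]={a,c}
pass 3: — fixpoint
  FIRST[S]={a,c}  FIRST[A]={a,c}  FIRST[B]={a,c}  FIRST[C]={a,c}

FOLLOW sets:
FOLLOW(S) := {$}
pass 1:
  B→S S: FOLLOW(S) ⊇ FIRST(S) = {a,c}; new: +{a,c}
  C→A A: FOLLOW(A) ⊇ FIRST(A) = {a,c}; new: +{a,c}
  S→B S: FOLLOW(B) ⊇ FIRST(S) = {a,c}; new: +{a,c}
  S→a A: FOLLOW(A) ⊇ FOLLOW(S) ⊇ {$,a,c}; new: +{$}
  S→a C: FOLLOW(C) ⊇ FOLLOW(S) ⊇ {$,a,c}; new: +{$,a,c}
  FOLLOW[S]={$,a,c}  FOLLOW[A]={$,a,c}  FOLLOW[B]={a,c}  FOLLOW[C]={$,a,c}
pass 2:
  A→B: FOLLOW(B) ⊇ FOLLOW(A) ⊇ {$,a,c}; new: +{$}
  FOLLOW[S]={$,a,c}  FOLLOW[A]={$,a,c}  FOLLOW[B]={$,a,c}  FOLLOW[C]={$,a,c}
pass 3: (no change)
  FOLLOW[S]={$,a,c}  FOLLOW[A]={$,a,c}  FOLLOW[B]={$,a,c}  FOLLOW[C]={$,a,c}

FOLLOW(A) = ["$", "a", "c"]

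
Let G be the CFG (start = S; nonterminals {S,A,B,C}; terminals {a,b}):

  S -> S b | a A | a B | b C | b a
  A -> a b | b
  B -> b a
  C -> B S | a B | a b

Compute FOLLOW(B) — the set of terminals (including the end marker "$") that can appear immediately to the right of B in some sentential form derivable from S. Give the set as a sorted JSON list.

FIRST iteration:
iter 1:
  A via A→a b: +{a}
  A via A→b: +{b}
  B via B→b a: +{b}
  C via C→B S: +{b}
  C via C→a B: +{a}
  S via S→a A: +{a}
  S via S→b C: +{b}
  FIRST(S)={a,b}  FIRST(A)={a,b}  FIRST(B)={b}  FIRST(C)={a,b}
iter 2: (stable)
  FIRST(S)={a,b}  FIRST(A)={a,b}  FIRST(B)={b}  FIRST(C)={a,b}

Compute FOLLOW by fixpoint:
FOLLOW(S) := {$}
pass 1:
  C→B S: FOLLOW(B) ⊇ FIRST(S) = {a,b}; new: +{a,b}
  S→S b: FOLLOW(S) ⊇ FIRST(b) = {b}; new: +{b}
  S→a A: FOLLOW(A) ⊇ FOLLOW(S) ⊇ {$,b}; new: +{$,b}
  S→a B: FOLLOW(B) ⊇ FOLLOW(S) ⊇ {$,b}; new: +{$}
  S→b C: FOLLOW(C) ⊇ FOLLOW(S) ⊇ {$,b}; new: +{$,b}
  FOLLOW(S)={$,b}  FOLLOW(A)={$,b}  FOLLOW(B)={$,a,b}  FOLLOW(C)={$,b}
pass 2: done
  FOLLOW(S)={$,b}  FOLLOW(A)={$,b}  FOLLOW(B)={$,a,b}  FOLLOW(C)={$,b}

FOLLOW(B) = ["$", "a", "b"]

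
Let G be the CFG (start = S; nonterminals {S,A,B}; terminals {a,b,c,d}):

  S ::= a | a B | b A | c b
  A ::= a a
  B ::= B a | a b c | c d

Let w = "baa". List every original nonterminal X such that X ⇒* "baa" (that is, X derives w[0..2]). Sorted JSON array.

CNF form of G:
  S -> T0 B | T1 A | T2 T1 | a
  A -> T0 T0
  B -> B T0 | T0 X4 | T2 T3
  T0 -> a
  T1 -> b
  T2 -> c
  T3 -> d
  X4 -> T1 T2

CYK fill — only the sub-triangle for w[0..2]:
  T[0,0] 'b' = {T1}  orig:{}
  T[1,1] 'a' = {S,T0}  orig:{S}
  T[2,2] 'a' = {S,T0}  orig:{S}
  T[0,1] 'ba' = ∅
  T[1,2] 'aa' = {A}
  T[0,2] 'baa' = {S}

Original NTs in T[0,2] deriving "baa": ["S"]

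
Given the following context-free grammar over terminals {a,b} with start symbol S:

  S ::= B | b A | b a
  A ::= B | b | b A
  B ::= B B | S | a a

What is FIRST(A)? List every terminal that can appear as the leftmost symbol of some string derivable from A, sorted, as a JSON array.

FIRST sets, iterate to fixpoint:
pass 1:
  A via A→b: +{b}
  B via B→a a: +{a}
  S via S→B: +{a}
  S via S→b A: +{b}
  FIRST(S)={a,b}  FIRST(A)={b}  FIRST(B)={a}
pass 2:
  A via A→B: +{a}
  B via B→S: +{b}
  FIRST(S)={a,b}  FIRST(A)={a,b}  FIRST(B)={a,b}
pass 3: (no change)
  FIRST(S)={a,b}  FIRST(A)={a,b}  FIRST(B)={a,b}

FIRST(A) = ["a", "b"]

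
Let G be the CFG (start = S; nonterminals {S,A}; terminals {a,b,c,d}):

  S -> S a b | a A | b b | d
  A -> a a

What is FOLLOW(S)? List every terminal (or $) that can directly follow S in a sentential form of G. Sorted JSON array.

FIRST iteration:
iter 1:
  A via A→a a: +{a}
  S via S→a A: +{a}
  S via S→b b: +{b}
  S via S→d: +{d}
  FIRST(S)={a,b,d}  FIRST(A)={a}
iter 2: (stable)
  FIRST(S)={a,b,d}  FIRST(A)={a}

FOLLOW iteration:
seed FOLLOW(S) with $
round 1:
  S→S a b: FOLLOW(S) ⊇ FIRST(a) = {a}; new: +{a}
  S→a A: FOLLOW(A) ⊇ FOLLOW(S) ⊇ {$,a}; new: +{$,a}
  FOLLOW(S)={$,a}  FOLLOW(A)={$,a}
round 2: (stable)
  FOLLOW(S)={$,a}  FOLLOW(A)={$,a}

FOLLOW(S) = ["$", "a"]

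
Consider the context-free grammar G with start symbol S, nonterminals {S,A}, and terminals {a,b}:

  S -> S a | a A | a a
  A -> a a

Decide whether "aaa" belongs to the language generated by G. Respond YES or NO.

CNF form of G:
  S -> S T0 | T0 A | T0 T0
  A -> T0 T0
  T0 -> a

CYK fill:
  cell(0,0) a: {T0}  orig:{}
  cell(1,1) a: {T0}  orig:{}
  cell(2,2) a: {T0}  orig:{}
  cell(0,1) aa: {A,S}
  cell(1,2) aa: {A,S}
  cell(0,2) aaa: {S}

S ∈ T[0,2] ⇒ YES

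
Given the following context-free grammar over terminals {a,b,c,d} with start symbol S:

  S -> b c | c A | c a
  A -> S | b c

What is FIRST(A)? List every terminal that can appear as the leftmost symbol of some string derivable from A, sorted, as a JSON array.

FIRST iteration:
round 1:
  A via A→b c: +{b}
  S via S→b c: +{b}
  S via S→c A: +{c}
  FIRST(S)={b,c}  FIRST(A)={b}
round 2:
  A via A→S: +{c}
  FIRST(S)={b,c}  FIRST(A)={b,c}
round 3: — fixpoint
  FIRST(S)={b,c}  FIRST(A)={b,c}

FIRST(A) = ["b", "c"]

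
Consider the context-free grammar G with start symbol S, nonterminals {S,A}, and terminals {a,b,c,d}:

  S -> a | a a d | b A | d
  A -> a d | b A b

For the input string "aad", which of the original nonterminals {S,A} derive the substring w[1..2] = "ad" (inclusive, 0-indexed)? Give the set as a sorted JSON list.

Convert to CNF:
  S -> T0 X4 | T2 A | a | d
  A -> T0 T1 | T2 X3
  T0 -> a
  T1 -> d
  T2 -> b
  X3 -> A T2
  X4 -> T0 T1

CYK fill (cells [i..j] with 1 ≤ i ≤ j ≤ 2 only):
  [1..1]={S,T0}  "a"  orig:{S}
  [2..2]={S,T1}  "d"  orig:{S}
  [1..2]={A,X4}  "ad"  orig:{A}

Original NTs in T[1,2] deriving "ad": ["A"]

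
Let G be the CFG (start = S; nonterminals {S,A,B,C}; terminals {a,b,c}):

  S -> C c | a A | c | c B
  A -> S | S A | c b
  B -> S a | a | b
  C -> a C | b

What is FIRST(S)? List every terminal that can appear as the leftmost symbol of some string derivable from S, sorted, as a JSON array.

Compute FIRST by fixpoint:
pass 1:
  A via A→c b: +{c}
  B via B→a: +{a}
  B via B→b: +{b}
  C via C→a C: +{a}
  C via C→b: +{b}
  S via S→C c: +{a,b}
  S via S→c: +{c}
  FIRST(S)={a,b,c}  FIRST(A)={c}  FIRST(B)={a,b}  FIRST(C)={a,b}
pass 2:
  A via A→S: +{a,b}
  B via B→S a: +{c}
  FIRST(S)={a,b,c}  FIRST(A)={a,b,c}  FIRST(B)={a,b,c}  FIRST(C)={a,b}
pass 3: (no change)
  FIRST(S)={a,b,c}  FIRST(A)={a,b,c}  FIRST(B)={a,b,c}  FIRST(C)={a,b}

FIRST(S) = ["a", "b", "c"]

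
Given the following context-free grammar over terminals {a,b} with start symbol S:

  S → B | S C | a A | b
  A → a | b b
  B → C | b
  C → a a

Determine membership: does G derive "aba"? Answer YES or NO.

CNF form of G:
  S -> S C | T1 A | T1 T1 | b
  A -> T0 T0 | a
  B -> T1 T1 | b
  C -> T1 T1
  T0 -> b
  T1 -> a

CYK table (by increasing span):
  T[0,0] 'a' = {A,T1}  orig:{A}
  T[1,1] 'b' = {B,S,T0}  orig:{B,S}
  T[2,2] 'a' = {A,T1}  orig:{A}
  T[0,1] 'ab' = ∅
  T[1,2] 'ba' = ∅
  T[0,2] 'aba' = ∅

S ∉ T[0,2] ⇒ NO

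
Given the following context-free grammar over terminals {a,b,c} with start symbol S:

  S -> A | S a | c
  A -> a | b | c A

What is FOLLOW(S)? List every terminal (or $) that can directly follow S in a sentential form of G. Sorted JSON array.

FIRST sets, iterate to fixpoint:
pass 1:
  A via A→a: +{a}
  A via A→b: +{b}
  A via A→c A: +{c}
  S via S→A: +{a,b,c}
  S: {a,b,c}  A: {a,b,c}
pass 2: done
  S: {a,b,c}  A: {a,b,c}

FOLLOW iteration:
FOLLOW(S) := {$}
iter 1:
  S→A: FOLLOW(A) ⊇ FOLLOW(S) ⊇ {$}; new: +{$}
  S→S a: FOLLOW(S) ⊇ FIRST(a) = {a}; new: +{a}
  FOLLOW[S]={$,a}  FOLLOW[A]={$}
iter 2:
  S→A: FOLLOW(A) ⊇ FOLLOW(S) ⊇ {$,a}; new: +{a}
  FOLLOW[S]={$,a}  FOLLOW[A]={$,a}
iter 3: — fixpoint
  FOLLOW[S]={$,a}  FOLLOW[A]={$,a}

FOLLOW(S) = ["$", "a"]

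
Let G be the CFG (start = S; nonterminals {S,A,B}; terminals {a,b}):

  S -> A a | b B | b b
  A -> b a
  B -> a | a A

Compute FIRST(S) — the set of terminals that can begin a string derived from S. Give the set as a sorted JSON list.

Compute FIRST by fixpoint:
pass 1:
  A via A→b a: +{b}
  B via B→a: +{a}
  S via S→A a: +{b}
  S: {b}  A: {b}  B: {a}
pass 2: (no change)
  S: {b}  A: {b}  B: {a}

FIRST(S) = ["b"]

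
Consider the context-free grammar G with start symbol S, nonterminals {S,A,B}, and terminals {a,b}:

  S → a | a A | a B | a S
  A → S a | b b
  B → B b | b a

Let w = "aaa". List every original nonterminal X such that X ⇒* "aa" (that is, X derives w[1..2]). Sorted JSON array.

CNF form of G:
  S -> T0 A | T0 B | T0 S | a
  A -> S T0 | T1 T1
  B -> B T1 | T1 T0
  T0 -> a
  T1 -> b

CYK table (by increasing span) — only the sub-triangle for w[1..2]:
  cell(1,1) a: {S,T0}  orig:{S}
  cell(2,2) a: {S,T0}  orig:{S}
  cell(1,2) aa: {A,S}

Original NTs in T[1,2] deriving "aa": ["A", "S"]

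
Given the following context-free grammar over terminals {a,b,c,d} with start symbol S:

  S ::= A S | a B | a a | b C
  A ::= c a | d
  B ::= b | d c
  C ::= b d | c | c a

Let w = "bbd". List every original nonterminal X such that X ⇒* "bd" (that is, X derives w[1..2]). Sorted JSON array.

Convert to CNF:
  S -> A S | T1 B | T1 T1 | T3 C
  A -> T0 T1 | d
  B -> T2 T0 | b
  C -> T0 T1 | T3 T2 | c
  T0 -> c
  T1 -> a
  T2 -> d
  T3 -> b

CYK table (by increasing span) (cells [i..j] with 1 ≤ i ≤ j ≤ 2 only):
  cell(1,1) b: {B,T3}  orig:{B}
  cell(2,2) d: {A,T2}  orig:{A}
  cell(1,2) bd: {C}

Original NTs in T[1,2] deriving "bd": ["C"]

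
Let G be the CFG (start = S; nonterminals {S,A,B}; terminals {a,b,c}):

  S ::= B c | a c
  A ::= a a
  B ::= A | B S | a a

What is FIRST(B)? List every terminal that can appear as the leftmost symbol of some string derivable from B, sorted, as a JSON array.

FIRST iteration:
iter 1:
  A via A→a a: +{a}
  B via B→A: +{a}
  S via S→B c: +{a}
  FIRST(S)={a}  FIRST(A)={a}  FIRST(B)={a}
iter 2: done
  FIRST(S)={a}  FIRST(A)={a}  FIRST(B)={a}

FIRST(B) = ["a"]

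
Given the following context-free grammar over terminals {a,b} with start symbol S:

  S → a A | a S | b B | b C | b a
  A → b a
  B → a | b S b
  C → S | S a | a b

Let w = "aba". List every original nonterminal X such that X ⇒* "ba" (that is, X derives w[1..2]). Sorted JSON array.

Convert to CNF:
  S -> T0 B | T0 C | T0 T1 | T1 A | T1 S
  A -> T0 T1
  B -> T0 X2 | a
  C -> S T1 | T0 B | T0 C | T0 T1 | T1 A | T1 S | T1 T0
  T0 -> b
  T1 -> a
  X2 -> S T0

CYK table (by increasing span) (cells [i..j] with 1 ≤ i ≤ j ≤ 2 only):
  cell(1,1) b: {T0}  orig:{}
  cell(2,2) a: {B,T1}  orig:{B}
  cell(1,2) ba: {A,C,S}

Original NTs in T[1,2] deriving "ba": ["A", "C", "S"]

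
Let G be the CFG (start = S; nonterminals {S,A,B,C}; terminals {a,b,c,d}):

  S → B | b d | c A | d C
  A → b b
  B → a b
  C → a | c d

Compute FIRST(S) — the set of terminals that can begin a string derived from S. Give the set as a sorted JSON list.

FIRST iteration:
pass 1:
  A via A→b b: +{b}
  B via B→a b: +{a}
  C via C→a: +{a}
  C via C→c d: +{c}
  S via S→B: +{a}
  S via S→b d: +{b}
  S via S→c A: +{c}
  S via S→d C: +{d}
  FIRST[S]={a,b,c,d}  FIRST[A]={b}  FIRST[B]={a}  FIRST[C]={a,c}
pass 2: — fixpoint
  FIRST[S]={a,b,c,d}  FIRST[A]={b}  FIRST[B]={a}  FIRST[C]={a,c}

FIRST(S) = ["a", "b", "c", "d"]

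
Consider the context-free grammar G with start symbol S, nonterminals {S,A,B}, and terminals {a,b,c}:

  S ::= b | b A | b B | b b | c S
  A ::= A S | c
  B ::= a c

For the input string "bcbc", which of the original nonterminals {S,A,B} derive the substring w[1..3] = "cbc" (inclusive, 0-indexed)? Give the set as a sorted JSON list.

CNF form of G:
  S -> T1 S | T2 A | T2 B | T2 T2 | b
  A -> A S | c
  B -> T0 T1
  T0 -> a
  T1 -> c
  T2 -> b

Fill CYK table bottom-up — only the sub-triangle for w[1..3]:
  cell(1,1) c: {A,T1}  orig:{A}
  cell(2,2) b: {S,T2}  orig:{S}
  cell(3,3) c: {A,T1}  orig:{A}
  cell(1,2) cb: {A,S}
  cell(2,3) bc: {S}
  cell(1,3) cbc: {A,S}

Original NTs in T[1,3] deriving "cbc": ["A", "S"]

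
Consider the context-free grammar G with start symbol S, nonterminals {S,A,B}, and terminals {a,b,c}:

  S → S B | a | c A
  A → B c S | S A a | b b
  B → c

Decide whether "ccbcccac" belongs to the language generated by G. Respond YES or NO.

CNF form of G:
  S -> S B | T0 A | a
  A -> B X3 | S X4 | T2 T2
  B -> c
  T0 -> c
  T1 -> a
  T2 -> b
  X3 -> T0 S
  X4 -> A T1

CYK table (by increasing span):
  cell(0,0) c: {B,T0}  orig:{B}
  cell(1,1) c: {B,T0}  orig:{B}
  cell(2,2) b: {T2}  orig:{}
  cell(3,3) c: {B,T0}  orig:{B}
  cell(4,4) c: {B,T0}  orig:{B}
  cell(5,5) c: {B,T0}  orig:{B}
  cell(6,6) a: {S,T1}  orig:{S}
  cell(7,7) c: {B,T0}  orig:{B}
  cell(0,1) cc: ∅
  cell(1,2) cb: ∅
  cell(2,3) bc: ∅
  cell(3,4) cc: ∅
  cell(4,5) cc: ∅
  cell(5,6) ca: {X3}  orig:{}
  cell(6,7) ac: {S}
  cell(0,2) ccb: ∅
  cell(1,3) cbc: ∅
  cell(2,4) bcc: ∅
  cell(3,5) ccc: ∅
  cell(4,6) cca: {A}
  cell(5,7) cac: {X3}  orig:{}
  cell(0,3) ccbc: ∅
  cell(1,4) cbcc: ∅
  cell(2,5) bccc: ∅
  cell(3,6) ccca: {S}
  cell(4,7) ccac: {A}
  cell(0,4) ccbcc: ∅
  cell(1,5) cbccc: ∅
  cell(2,6) bccca: ∅
  cell(3,7) cccac: {S}
  cell(0,5) ccbccc: ∅
  cell(1,6) cbccca: ∅
  cell(2,7) bcccac: ∅
  cell(0,6) ccbccca: ∅
  cell(1,7) cbcccac: ∅
  cell(0,7) ccbcccac: ∅

S ∉ T[0,7] ⇒ NO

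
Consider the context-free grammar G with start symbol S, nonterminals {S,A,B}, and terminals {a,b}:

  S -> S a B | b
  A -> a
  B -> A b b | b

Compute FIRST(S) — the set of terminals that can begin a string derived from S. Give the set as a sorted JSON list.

FIRST iteration:
iter 1:
  A via A→a: +{a}
  B via B→A b b: +{a}
  B via B→b: +{b}
  S via S→b: +{b}
  FIRST(S)={b}  FIRST(A)={a}  FIRST(B)={a,b}
iter 2: (no change)
  FIRST(S)={b}  FIRST(A)={a}  FIRST(B)={a,b}

FIRST(S) = ["b"]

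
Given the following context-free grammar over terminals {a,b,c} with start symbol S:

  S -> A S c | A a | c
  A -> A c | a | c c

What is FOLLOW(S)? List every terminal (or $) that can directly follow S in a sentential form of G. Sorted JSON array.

FIRST iteration:
[1]
  A via A→a: +{a}
  A via A→c c: +{c}
  S via S→A S c: +{a,c}
  FIRST(S)={a,c}  FIRST(A)={a,c}
[2] (no change)
  FIRST(S)={a,c}  FIRST(A)={a,c}

Compute FOLLOW by fixpoint:
initialize: $ ∈ FOLLOW(S)
[1]
  A→A c: FOLLOW(A) ⊇ FIRST(c) = {c}; new: +{c}
  S→A S c: FOLLOW(A) ⊇ FIRST(S) = {a,c}; new: +{a}
  S→A S c: FOLLOW(S) ⊇ FIRST(c) = {c}; new: +{c}
  FOLLOW(S)={$,c}  FOLLOW(A)={a,c}
[2] (no change)
  FOLLOW(S)={$,c}  FOLLOW(A)={a,c}

FOLLOW(S) = ["$", "c"]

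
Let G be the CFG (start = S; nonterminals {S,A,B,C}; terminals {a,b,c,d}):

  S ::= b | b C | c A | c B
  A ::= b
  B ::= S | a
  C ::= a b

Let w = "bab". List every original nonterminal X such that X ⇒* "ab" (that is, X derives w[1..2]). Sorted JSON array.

CNF form of G:
  S -> T0 C | T1 A | T1 B | b
  A -> b
  B -> T0 C | T1 A | T1 B | a | b
  C -> T2 T0
  T0 -> b
  T1 -> c
  T2 -> a

CYK fill, restricted to cells inside w[1..2]:
  [1..1]={B,T2}  "a"  orig:{B}
  [2..2]={A,B,S,T0}  "b"  orig:{A,B,S}
  [1..2]={C}  "ab"

Original NTs in T[1,2] deriving "ab": ["C"]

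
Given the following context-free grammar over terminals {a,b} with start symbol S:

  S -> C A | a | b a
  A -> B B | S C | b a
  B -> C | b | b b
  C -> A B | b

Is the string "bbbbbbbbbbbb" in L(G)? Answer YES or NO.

CNF form of G:
  S -> C A | T0 T1 | a
  A -> B B | S C | T0 T1
  B -> A B | T0 T0 | b
  C -> A B | b
  T0 -> b
  T1 -> a

Fill CYK table bottom-up:
  cell(0,0) b: {B,C,T0}  orig:{B,C}
  cell(1,1) b: {B,C,T0}  orig:{B,C}
  cell(2,2) b: {B,C,T0}  orig:{B,C}
  cell(3,3) b: {B,C,T0}  orig:{B,C}
  cell(4,4) b: {B,C,T0}  orig:{B,C}
  cell(5,5) b: {B,C,T0}  orig:{B,C}
  cell(6,6) b: {B,C,T0}  orig:{B,C}
  cell(7,7) b: {B,C,T0}  orig:{B,C}
  cell(8,8) b: {B,C,T0}  orig:{B,C}
  cell(9,9) b: {B,C,T0}  orig:{B,C}
  cell(10,10) b: {B,C,T0}  orig:{B,C}
  cell(11,11) b: {B,C,T0}  orig:{B,C}
  cell(0,1) bb: {A,B}
  cell(1,2) bb: {A,B}
  cell(2,3) bb: {A,B}
  cell(3,4) bb: {A,B}
  cell(4,5) bb: {A,B}
  cell(5,6) bb: {A,B}
  cell(6,7) bb: {A,B}
  cell(7,8) bb: {A,B}
  cell(8,9) bb: {A,B}
  cell(9,10) bb: {A,B}
  cell(10,11) bb: {A,B}
  cell(0,2) bbb: {A,B,C,S}
  cell(1,3) bbb: {A,B,C,S}
  cell(2,4) bbb: {A,B,C,S}
  cell(3,5) bbb: {A,B,C,S}
  cell(4,6) bbb: {A,B,C,S}
  cell(5,7) bbb: {A,B,C,S}
  cell(6,8) bbb: {A,B,C,S}
  cell(7,9) bbb: {A,B,C,S}
  cell(8,10) bbb: {A,B,C,S}
  cell(9,11) bbb: {A,B,C,S}
  cell(0,3) bbbb: {A,B,C,S}
  cell(1,4) bbbb: {A,B,C,S}
  cell(2,5) bbbb: {A,B,C,S}
  cell(3,6) bbbb: {A,B,C,S}
  cell(4,7) bbbb: {A,B,C,S}
  cell(5,8) bbbb: {A,B,C,S}
  cell(6,9) bbbb: {A,B,C,S}
  cell(7,10) bbbb: {A,B,C,S}
  cell(8,11) bbbb: {A,B,C,S}
  cell(0,4) bbbbb: {A,B,C,S}
  cell(1,5) bbbbb: {A,B,C,S}
  cell(2,6) bbbbb: {A,B,C,S}
  cell(3,7) bbbbb: {A,B,C,S}
  cell(4,8) bbbbb: {A,B,C,S}
  cell(5,9) bbbbb: {A,B,C,S}
  cell(6,10) bbbbb: {A,B,C,S}
  cell(7,11) bbbbb: {A,B,C,S}
  cell(0,5) bbbbbb: {A,B,C,S}
  cell(1,6) bbbbbb: {A,B,C,S}
  cell(2,7) bbbbbb: {A,B,C,S}
  cell(3,8) bbbbbb: {A,B,C,S}
  cell(4,9) bbbbbb: {A,B,C,S}
  cell(5,10) bbbbbb: {A,B,C,S}
  cell(6,11) bbbbbb: {A,B,C,S}
  cell(0,6) bbbbbbb: {A,B,C,S}
  cell(1,7) bbbbbbb: {A,B,C,S}
  cell(2,8) bbbbbbb: {A,B,C,S}
  cell(3,9) bbbbbbb: {A,B,C,S}
  cell(4,10) bbbbbbb: {A,B,C,S}
  cell(5,11) bbbbbbb: {A,B,C,S}
  cell(0,7) bbbbbbbb: {A,B,C,S}
  cell(1,8) bbbbbbbb: {A,B,C,S}
  cell(2,9) bbbbbbbb: {A,B,C,S}
  cell(3,10) bbbbbbbb: {A,B,C,S}
  cell(4,11) bbbbbbbb: {A,B,C,S}
  cell(0,8) bbbbbbbbb: {A,B,C,S}
  cell(1,9) bbbbbbbbb: {A,B,C,S}
  cell(2,10) bbbbbbbbb: {A,B,C,S}
  cell(3,11) bbbbbbbbb: {A,B,C,S}
  cell(0,9) bbbbbbbbbb: {A,B,C,S}
  cell(1,10) bbbbbbbbbb: {A,B,C,S}
  cell(2,11) bbbbbbbbbb: {A,B,C,S}
  cell(0,10) bbbbbbbbbbb: {A,B,C,S}
  cell(1,11) bbbbbbbbbbb: {A,B,C,S}
  cell(0,11) bbbbbbbbbbbb: {A,B,C,S}

S ∈ T[0,11] ⇒ YES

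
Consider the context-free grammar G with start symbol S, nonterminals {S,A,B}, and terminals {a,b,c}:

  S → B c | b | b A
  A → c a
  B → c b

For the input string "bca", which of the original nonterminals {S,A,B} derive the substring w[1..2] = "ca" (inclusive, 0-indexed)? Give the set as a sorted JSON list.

CNF form of G:
  S -> B T0 | T2 A | b
  A -> T0 T1
  B -> T0 T2
  T0 -> c
  T1 -> a
  T2 -> b

CYK fill — only the sub-triangle for w[1..2]:
  T[1,1] 'c' = {T0}  orig:{}
  T[2,2] 'a' = {T1}  orig:{}
  T[1,2] 'ca' = {A}

Original NTs in T[1,2] deriving "ca": ["A"]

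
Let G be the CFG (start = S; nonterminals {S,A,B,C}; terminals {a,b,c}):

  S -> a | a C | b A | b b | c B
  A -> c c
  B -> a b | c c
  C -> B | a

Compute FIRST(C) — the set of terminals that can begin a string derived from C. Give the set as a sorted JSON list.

FIRST iteration:
pass 1:
  A via A→c c: +{c}
  B via B→a b: +{a}
  B via B→c c: +{c}
  C via C→B: +{a,c}
  S via S→a: +{a}
  S via S→b A: +{b}
  S via S→c B: +{c}
  FIRST(S)={a,b,c}  FIRST(A)={c}  FIRST(B)={a,c}  FIRST(C)={a,c}
pass 2: (no change)
  FIRST(S)={a,b,c}  FIRST(A)={c}  FIRST(B)={a,c}  FIRST(C)={a,c}

FIRST(C) = ["a", "c"]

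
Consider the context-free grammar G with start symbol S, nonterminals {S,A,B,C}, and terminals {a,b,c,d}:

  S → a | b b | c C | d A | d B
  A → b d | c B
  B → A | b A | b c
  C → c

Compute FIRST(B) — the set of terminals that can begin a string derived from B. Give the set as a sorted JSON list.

FIRST iteration:
round 1:
  A via A→b d: +{b}
  A via A→c B: +{c}
  B via B→A: +{b,c}
  C via C→c: +{c}
  S via S→a: +{a}
  S via S→b b: +{b}
  S via S→c C: +{c}
  S via S→d A: +{d}
  FIRST(S)={a,b,c,d}  FIRST(A)={b,c}  FIRST(B)={b,c}  FIRST(C)={c}
round 2: (stable)
  FIRST(S)={a,b,c,d}  FIRST(A)={b,c}  FIRST(B)={b,c}  FIRST(C)={c}

FIRST(B) = ["b", "c"]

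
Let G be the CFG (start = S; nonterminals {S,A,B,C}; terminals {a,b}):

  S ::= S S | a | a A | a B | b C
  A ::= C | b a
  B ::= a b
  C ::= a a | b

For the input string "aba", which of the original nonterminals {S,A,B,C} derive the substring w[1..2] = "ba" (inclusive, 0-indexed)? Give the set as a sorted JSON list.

Convert to CNF:
  S -> S S | T0 A | T0 B | T1 C | a
  A -> T0 T0 | T1 T0 | b
  B -> T0 T1
  C -> T0 T0 | b
  T0 -> a
  T1 -> b

CYK fill, restricted to cells inside w[1..2]:
  [1..1]={A,C,T1}  "b"  orig:{A,C}
  [2..2]={S,T0}  "a"  orig:{S}
  [1..2]={A}  "ba"

Original NTs in T[1,2] deriving "ba": ["A"]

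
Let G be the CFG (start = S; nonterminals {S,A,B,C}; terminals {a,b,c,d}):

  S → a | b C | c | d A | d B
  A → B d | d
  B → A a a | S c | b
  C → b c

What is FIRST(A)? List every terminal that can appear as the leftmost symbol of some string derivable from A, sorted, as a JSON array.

FIRST sets, iterate to fixpoint:
iter 1:
  A via A→d: +{d}
  B via B→A a a: +{d}
  B via B→b: +{b}
  C via C→b c: +{b}
  S via S→a: +{a}
  S via S→b C: +{b}
  S via S→c: +{c}
  S via S→d A: +{d}
  S: {a,b,c,d}  A: {d}  B: {b,d}  C: {b}
iter 2:
  A via A→B d: +{b}
  B via B→S c: +{a,c}
  S: {a,b,c,d}  A: {b,d}  B: {a,b,c,d}  C: {b}
iter 3:
  A via A→B d: +{a,c}
  S: {a,b,c,d}  A: {a,b,c,d}  B: {a,b,c,d}  C: {b}
iter 4: — fixpoint
  S: {a,b,c,d}  A: {a,b,c,d}  B: {a,b,c,d}  C: {b}

FIRST(A) = ["a", "b", "c", "d"]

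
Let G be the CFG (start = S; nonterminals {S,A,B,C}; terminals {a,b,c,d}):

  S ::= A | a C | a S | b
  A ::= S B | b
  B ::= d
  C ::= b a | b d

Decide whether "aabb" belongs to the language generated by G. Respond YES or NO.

CNF form of G:
  S -> S B | T1 C | T1 S | b
  A -> S B | b
  B -> d
  C -> T0 T1 | T0 T2
  T0 -> b
  T1 -> a
  T2 -> d

CYK fill:
  cell(0,0) a: {T1}  orig:{}
  cell(1,1) a: {T1}  orig:{}
  cell(2,2) b: {A,S,T0}  orig:{A,S}
  cell(3,3) b: {A,S,T0}  orig:{A,S}
  cell(0,1) aa: ∅
  cell(1,2) ab: {S}
  cell(2,3) bb: ∅
  cell(0,2) aab: {S}
  cell(1,3) abb: ∅
  cell(0,3) aabb: ∅

S ∉ T[0,3] ⇒ NO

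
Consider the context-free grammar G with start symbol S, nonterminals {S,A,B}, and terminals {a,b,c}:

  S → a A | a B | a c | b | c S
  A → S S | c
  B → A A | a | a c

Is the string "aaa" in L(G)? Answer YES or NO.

Convert to CNF:
  S -> T0 A | T0 B | T0 T1 | T1 S | b
  A -> S S | c
  B -> A A | T0 T1 | a
  T0 -> a
  T1 -> c

Fill CYK table bottom-up:
  T[0,0] 'a' = {B,T0}  orig:{B}
  T[1,1] 'a' = {B,T0}  orig:{B}
  T[2,2] 'a' = {B,T0}  orig:{B}
  T[0,1] 'aa' = {S}
  T[1,2] 'aa' = {S}
  T[0,2] 'aaa' = ∅

S ∉ T[0,2] ⇒ NO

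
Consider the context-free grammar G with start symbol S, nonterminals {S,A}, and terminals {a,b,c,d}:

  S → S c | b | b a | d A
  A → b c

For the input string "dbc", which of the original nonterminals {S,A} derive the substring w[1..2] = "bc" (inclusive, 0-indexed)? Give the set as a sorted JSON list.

Convert to CNF:
  S -> S T1 | T0 T2 | T3 A | b
  A -> T0 T1
  T0 -> b
  T1 -> c
  T2 -> a
  T3 -> d

CYK table (by increasing span) (cells [i..j] with 1 ≤ i ≤ j ≤ 2 only):
  [1..1]={S,T0}  "b"  orig:{S}
  [2..2]={T1}  "c"  orig:{}
  [1..2]={A,S}  "bc"

Original NTs in T[1,2] deriving "bc": ["A", "S"]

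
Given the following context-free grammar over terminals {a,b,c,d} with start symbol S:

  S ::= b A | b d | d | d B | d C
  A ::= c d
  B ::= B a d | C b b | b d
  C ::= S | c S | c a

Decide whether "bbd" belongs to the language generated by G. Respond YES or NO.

Convert to CNF:
  S -> T1 B | T1 C | T3 A | T3 T1 | d
  A -> T0 T1
  B -> B X4 | C X5 | T3 T1
  C -> T0 S | T0 T2 | T1 B | T1 C | T3 A | T3 T1 | d
  T0 -> c
  T1 -> d
  T2 -> a
  T3 -> b
  X4 -> T2 T1
  X5 -> T3 T3

CYK fill:
  cell(0,0) b: {T3}  orig:{}
  cell(1,1) b: {T3}  orig:{}
  cell(2,2) d: {C,S,T1}  orig:{C,S}
  cell(0,1) bb: {X5}  orig:{}
  cell(1,2) bd: {B,C,S}
  cell(0,2) bbd: ∅

S ∉ T[0,2] ⇒ NO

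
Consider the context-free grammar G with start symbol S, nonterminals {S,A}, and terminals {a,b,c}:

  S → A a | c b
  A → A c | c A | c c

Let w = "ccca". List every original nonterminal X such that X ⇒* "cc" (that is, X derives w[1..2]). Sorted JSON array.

Convert to CNF:
  S -> A T1 | T0 T2
  A -> A T0 | T0 A | T0 T0
  T0 -> c
  T1 -> a
  T2 -> b

Fill CYK table bottom-up (cells [i..j] with 1 ≤ i ≤ j ≤ 2 only):
  cell(1,1) c: {T0}  orig:{}
  cell(2,2) c: {T0}  orig:{}
  cell(1,2) cc: {A}

Original NTs in T[1,2] deriving "cc": ["A"]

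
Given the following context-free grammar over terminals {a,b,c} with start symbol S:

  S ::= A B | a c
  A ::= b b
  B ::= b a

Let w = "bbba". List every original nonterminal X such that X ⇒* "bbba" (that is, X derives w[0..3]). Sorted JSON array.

CNF form of G:
  S -> A B | T1 T2
  A -> T0 T0
  B -> T0 T1
  T0 -> b
  T1 -> a
  T2 -> c

CYK table (by increasing span) (cells [i..j] with 0 ≤ i ≤ j ≤ 3 only):
  T[0,0] 'b' = {T0}  orig:{}
  T[1,1] 'b' = {T0}  orig:{}
  T[2,2] 'b' = {T0}  orig:{}
  T[3,3] 'a' = {T1}  orig:{}
  T[0,1] 'bb' = {A}
  T[1,2] 'bb' = {A}
  T[2,3] 'ba' = {B}
  T[0,2] 'bbb' = ∅
  T[1,3] 'bba' = ∅
  T[0,3] 'bbba' = {S}

Original NTs in T[0,3] deriving "bbba": ["S"]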